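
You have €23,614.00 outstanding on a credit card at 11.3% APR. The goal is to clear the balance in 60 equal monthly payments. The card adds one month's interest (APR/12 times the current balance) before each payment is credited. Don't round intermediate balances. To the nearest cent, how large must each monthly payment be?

€516.97

Monthly rate r = 11.3%/12 = 0.941667% = 0.00941667.
Level-payment amortization: P = B₀·r / (1 − (1+r)^(−n)) = 23614.00·0.00941667 / (1 − 1.00942^(−60)).
Denominator 1 − (1+r)^(−60) = 0.430135334.
P = 222.365 / 0.430135334 ≈ 516.97.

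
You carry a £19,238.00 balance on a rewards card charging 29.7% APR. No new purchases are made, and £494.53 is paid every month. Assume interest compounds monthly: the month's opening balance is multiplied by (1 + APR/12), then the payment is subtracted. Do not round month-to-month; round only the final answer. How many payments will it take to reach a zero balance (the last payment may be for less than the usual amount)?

Monthly rate r = 29.7%/12 = 2.475% = 0.02475.
Recurrence: B ← B·(1+r) − £494.53.
Month 1: interest £476.14; balance after payment £19,219.61.
Month 2: interest £475.69; balance after payment £19,200.77.
Closed form: n = −ln(1 − rB₀/P)/ln(1+r) = −ln(0.037186)/ln(1.02475) ≈ 134.642, so the balance reaches zero during payment 135.

135 months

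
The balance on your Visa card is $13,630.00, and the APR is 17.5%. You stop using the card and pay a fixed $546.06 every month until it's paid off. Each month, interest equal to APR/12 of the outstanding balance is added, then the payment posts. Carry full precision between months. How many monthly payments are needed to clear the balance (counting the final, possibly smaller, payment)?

32 payments

Monthly rate r = 17.5%/12 = 1.45833% = 0.0145833.
Recurrence: B ← B·(1+r) − $546.06.
Month 1: interest $198.77; balance after payment $13,282.71.
Month 2: interest $193.71; balance after payment $12,930.36.
Closed form: n = −ln(1 − rB₀/P)/ln(1+r) = −ln(0.63599)/ln(1.01458) ≈ 31.259, so the balance reaches zero during payment 32.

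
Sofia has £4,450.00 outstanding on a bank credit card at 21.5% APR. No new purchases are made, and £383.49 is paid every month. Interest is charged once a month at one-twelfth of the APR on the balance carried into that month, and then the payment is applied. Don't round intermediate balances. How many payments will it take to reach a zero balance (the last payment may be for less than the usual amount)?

14 months

Monthly rate r = 21.5%/12 = 1.79167% = 0.0179167.
Recurrence: B ← B·(1+r) − £383.49.
Month 1: interest £79.73; balance after payment £4,146.24.
Month 2: interest £74.29; balance after payment £3,837.04.
Closed form: n = −ln(1 − rB₀/P)/ln(1+r) = −ln(0.7921)/ln(1.01792) ≈ 13.125, so the balance reaches zero during payment 14.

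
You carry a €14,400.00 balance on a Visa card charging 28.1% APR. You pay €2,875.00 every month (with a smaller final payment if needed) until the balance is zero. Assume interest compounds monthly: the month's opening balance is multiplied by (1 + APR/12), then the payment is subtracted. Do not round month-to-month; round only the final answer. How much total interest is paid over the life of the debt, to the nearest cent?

€1,103.47

Monthly rate r = 28.1%/12 = 2.34167% = 0.0234167.
Payoff takes n = ⌈−ln(1 − rB₀/P)/ln(1+r)⌉ = ⌈5.390⌉ = 6 payments; the last is €1,128.47.
Total paid = 5·€2,875.00 + €1,128.47 = €15,503.47.
Total interest = total paid − principal = €15,503.47 − €14,400.00 = €1,103.47.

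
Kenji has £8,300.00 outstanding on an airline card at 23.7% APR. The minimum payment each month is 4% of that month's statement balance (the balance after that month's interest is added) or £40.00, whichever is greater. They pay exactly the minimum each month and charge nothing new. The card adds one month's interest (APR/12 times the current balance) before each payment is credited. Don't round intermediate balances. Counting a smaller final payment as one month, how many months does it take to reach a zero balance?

135 months

Monthly rate r = 23.7%/12 = 1.975% = 0.01975.
While 4% of the post-interest balance exceeds £40.00, each month B ← (B·(1+r))·(1 − 0.04), i.e. B shrinks by the factor (1+r)·0.96 = 0.97896.
This holds for months 1–101. Entering month 102 the balance is £969.03; 4% of the post-interest balance is now below £40.00, so the flat £40.00 minimum applies from here.
From month 102 a fixed £40.00 at rate r clears £969.03 in 34 more payments. Total: 101 + 34 = 135 months.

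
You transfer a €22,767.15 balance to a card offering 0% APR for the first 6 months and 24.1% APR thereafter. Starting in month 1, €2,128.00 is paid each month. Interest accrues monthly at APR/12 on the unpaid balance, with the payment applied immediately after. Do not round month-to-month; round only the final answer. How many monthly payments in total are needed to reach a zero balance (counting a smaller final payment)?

Promo months 1–6 at r₀ = 0%/12 = 0; months 7+ at r₁ = 24.1%/12 = 0.0200833.
After month 6 (no interest yet): B = €22,767.15 − 6·€2,128.00 = €9,999.15.
Then at r₁ with €2,128.00/mo: n₂ = −ln(1 − r₁·B/P)/ln(1+r₁) ≈ 4.98 → 5 more payments.

11 payments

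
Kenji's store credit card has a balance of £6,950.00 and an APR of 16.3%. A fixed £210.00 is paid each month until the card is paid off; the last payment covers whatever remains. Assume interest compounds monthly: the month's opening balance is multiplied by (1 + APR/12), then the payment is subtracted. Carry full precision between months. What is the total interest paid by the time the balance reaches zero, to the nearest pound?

Monthly rate r = 16.3%/12 = 1.35833% = 0.0135833.
Payoff takes n = ⌈−ln(1 − rB₀/P)/ln(1+r)⌉ = ⌈44.249⌉ = 45 payments; the last is £52.62.
Total paid = 44·£210.00 + £52.62 = £9,292.62.
Total interest = total paid − principal = £9,292.62 − £6,950.00 = £2,342.62.

£2,343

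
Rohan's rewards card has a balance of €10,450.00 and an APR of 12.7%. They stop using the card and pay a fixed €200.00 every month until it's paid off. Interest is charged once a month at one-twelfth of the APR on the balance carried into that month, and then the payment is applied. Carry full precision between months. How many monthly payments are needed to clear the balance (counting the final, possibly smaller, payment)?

77 payments

Monthly rate r = 12.7%/12 = 1.05833% = 0.0105833.
Recurrence: B ← B·(1+r) − €200.00.
Month 1: interest €110.60; balance after payment €10,360.60.
Month 2: interest €109.65; balance after payment €10,270.25.
Closed form: n = −ln(1 − rB₀/P)/ln(1+r) = −ln(0.44702)/ln(1.01058) ≈ 76.479, so the balance reaches zero during payment 77.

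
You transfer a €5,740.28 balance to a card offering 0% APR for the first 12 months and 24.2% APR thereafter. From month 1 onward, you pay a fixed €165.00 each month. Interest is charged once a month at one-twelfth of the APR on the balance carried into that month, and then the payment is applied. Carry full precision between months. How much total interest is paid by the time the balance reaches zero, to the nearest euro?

Promo months 1–12 at r₀ = 0%/12 = 0; months 13+ at r₁ = 24.2%/12 = 0.0201667.
After month 12 (no interest yet): B = €5,740.28 − 12·€165.00 = €3,760.28.
Then at r₁ with €165.00/mo: n₂ = −ln(1 − r₁·B/P)/ln(1+r₁) ≈ 30.82 → 31 more payments.
Total paid = 42·€165.00 + €136.15 = €7,066.15; interest = €7,066.15 − €5,740.28 = €1,325.87.

€1,326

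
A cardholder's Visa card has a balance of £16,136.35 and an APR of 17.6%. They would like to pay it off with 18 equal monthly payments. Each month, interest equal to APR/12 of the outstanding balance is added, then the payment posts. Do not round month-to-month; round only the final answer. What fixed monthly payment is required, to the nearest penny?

£1,026.52

Monthly rate r = 17.6%/12 = 1.46667% = 0.0146667.
Level-payment amortization: P = B₀·r / (1 − (1+r)^(−n)) = 16136.35·0.0146667 / (1 − 1.01467^(−18)).
Denominator 1 − (1+r)^(−18) = 0.230552631.
P = 236.666 / 0.230552631 ≈ 1026.52.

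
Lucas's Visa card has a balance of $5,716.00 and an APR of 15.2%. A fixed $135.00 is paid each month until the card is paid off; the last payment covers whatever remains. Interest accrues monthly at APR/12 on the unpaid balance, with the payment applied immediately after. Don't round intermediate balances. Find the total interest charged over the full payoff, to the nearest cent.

$2,526.96

Monthly rate r = 15.2%/12 = 1.26667% = 0.0126667.
Payoff takes n = ⌈−ln(1 − rB₀/P)/ln(1+r)⌉ = ⌈61.059⌉ = 62 payments; the last is $7.96.
Total paid = 61·$135.00 + $7.96 = $8,242.96.
Total interest = total paid − principal = $8,242.96 − $5,716.00 = $2,526.96.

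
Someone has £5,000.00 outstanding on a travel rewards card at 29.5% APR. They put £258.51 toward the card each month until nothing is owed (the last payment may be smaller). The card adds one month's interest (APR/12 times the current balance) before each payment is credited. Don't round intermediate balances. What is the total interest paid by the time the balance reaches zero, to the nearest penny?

£1,869.32

Monthly rate r = 29.5%/12 = 2.45833% = 0.0245833.
Payoff takes n = ⌈−ln(1 − rB₀/P)/ln(1+r)⌉ = ⌈26.570⌉ = 27 payments; the last is £148.06.
Total paid = 26·£258.51 + £148.06 = £6,869.32.
Total interest = total paid − principal = £6,869.32 − £5,000.00 = £1,869.32.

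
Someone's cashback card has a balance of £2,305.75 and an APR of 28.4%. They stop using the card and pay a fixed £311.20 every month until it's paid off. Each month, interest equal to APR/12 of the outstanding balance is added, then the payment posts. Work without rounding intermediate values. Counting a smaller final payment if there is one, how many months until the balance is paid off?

Monthly rate r = 28.4%/12 = 2.36667% = 0.0236667.
Recurrence: B ← B·(1+r) − £311.20.
Month 1: interest £54.57; balance after payment £2,049.12.
Month 2: interest £48.50; balance after payment £1,786.42.
Closed form: n = −ln(1 − rB₀/P)/ln(1+r) = −ln(0.82465)/ln(1.02367) ≈ 8.242, so the balance reaches zero during payment 9.

9 payments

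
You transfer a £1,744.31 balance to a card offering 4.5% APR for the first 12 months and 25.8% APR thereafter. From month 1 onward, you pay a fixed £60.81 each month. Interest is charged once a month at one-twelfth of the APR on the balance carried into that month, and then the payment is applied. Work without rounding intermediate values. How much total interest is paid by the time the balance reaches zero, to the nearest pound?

£360

Promo months 1–12 at r₀ = 4.5%/12 = 0.00375; months 13+ at r₁ = 25.8%/12 = 0.0215.
After month 12: iterate B ← B·(1+r₀) − £60.81 for 12 months → £1,079.48.
Then at r₁ with £60.81/mo: n₂ = −ln(1 − r₁·B/P)/ln(1+r₁) ≈ 22.60 → 23 more payments.
Total paid = 34·£60.81 + £36.56 = £2,104.10; interest = £2,104.10 − £1,744.31 = £359.79.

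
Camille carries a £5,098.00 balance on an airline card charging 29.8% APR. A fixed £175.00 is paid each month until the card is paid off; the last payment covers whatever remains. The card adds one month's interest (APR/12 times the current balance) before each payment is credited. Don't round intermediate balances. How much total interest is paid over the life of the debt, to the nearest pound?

Monthly rate r = 29.8%/12 = 2.48333% = 0.0248333.
Payoff takes n = ⌈−ln(1 − rB₀/P)/ln(1+r)⌉ = ⌈52.397⌉ = 53 payments; the last is £69.95.
Total paid = 52·£175.00 + £69.95 = £9,169.95.
Total interest = total paid − principal = £9,169.95 − £5,098.00 = £4,071.95.

£4,072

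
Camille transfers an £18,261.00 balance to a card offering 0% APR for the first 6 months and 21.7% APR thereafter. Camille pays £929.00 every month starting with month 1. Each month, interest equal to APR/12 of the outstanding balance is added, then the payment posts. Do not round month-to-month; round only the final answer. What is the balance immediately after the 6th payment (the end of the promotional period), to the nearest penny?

£12,687.00

Promo months 1–6 at r₀ = 0%/12 = 0; months 7+ at r₁ = 21.7%/12 = 0.0180833.
After month 6 (no interest yet): B = £18,261.00 − 6·£929.00 = £12,687.00.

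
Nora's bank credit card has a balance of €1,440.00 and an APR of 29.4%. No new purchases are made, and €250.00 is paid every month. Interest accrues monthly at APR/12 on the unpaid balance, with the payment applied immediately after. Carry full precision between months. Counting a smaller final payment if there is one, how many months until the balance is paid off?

Monthly rate r = 29.4%/12 = 2.45% = 0.0245.
Recurrence: B ← B·(1+r) − €250.00.
Month 1: interest €35.28; balance after payment €1,225.28.
Month 2: interest €30.02; balance after payment €1,005.30.
Closed form: n = −ln(1 − rB₀/P)/ln(1+r) = −ln(0.85888)/ln(1.0245) ≈ 6.285, so the balance reaches zero during payment 7.

7 months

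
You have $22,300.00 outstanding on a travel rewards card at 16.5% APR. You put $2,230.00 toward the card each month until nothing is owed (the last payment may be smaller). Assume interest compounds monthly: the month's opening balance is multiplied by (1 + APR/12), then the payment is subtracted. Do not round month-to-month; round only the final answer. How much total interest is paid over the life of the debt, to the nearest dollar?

$1,857

Monthly rate r = 16.5%/12 = 1.375% = 0.01375.
Payoff takes n = ⌈−ln(1 − rB₀/P)/ln(1+r)⌉ = ⌈10.832⌉ = 11 payments; the last is $1,856.64.
Total paid = 10·$2,230.00 + $1,856.64 = $24,156.64.
Total interest = total paid − principal = $24,156.64 − $22,300.00 = $1,856.64.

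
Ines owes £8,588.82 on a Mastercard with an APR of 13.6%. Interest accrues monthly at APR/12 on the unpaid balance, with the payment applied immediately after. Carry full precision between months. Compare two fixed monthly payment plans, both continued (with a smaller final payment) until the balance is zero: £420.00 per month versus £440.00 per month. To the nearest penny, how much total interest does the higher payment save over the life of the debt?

£64.03

Monthly rate r = 13.6%/12 = 1.13333% = 0.0113333.
At £420.00/mo: n = ⌈−ln(1 − rB₀/P)/ln(1+r)⌉ = 24 payments (last £166.59); total interest = total paid − £8,588.82 = £1,237.77.
At £440.00/mo: 23 payments (last £82.56); total interest £1,173.74.
Interest saved = £1,237.77 − £1,173.74 = £64.03.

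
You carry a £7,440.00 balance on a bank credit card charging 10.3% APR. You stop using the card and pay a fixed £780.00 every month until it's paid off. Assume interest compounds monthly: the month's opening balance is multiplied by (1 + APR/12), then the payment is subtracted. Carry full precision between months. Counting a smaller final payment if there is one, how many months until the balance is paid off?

Monthly rate r = 10.3%/12 = 0.858333% = 0.00858333.
Recurrence: B ← B·(1+r) − £780.00.
Month 1: interest £63.86; balance after payment £6,723.86.
Month 2: interest £57.71; balance after payment £6,001.57.
Closed form: n = −ln(1 − rB₀/P)/ln(1+r) = −ln(0.91813)/ln(1.00858) ≈ 9.994, so the balance reaches zero during payment 10.

10 payments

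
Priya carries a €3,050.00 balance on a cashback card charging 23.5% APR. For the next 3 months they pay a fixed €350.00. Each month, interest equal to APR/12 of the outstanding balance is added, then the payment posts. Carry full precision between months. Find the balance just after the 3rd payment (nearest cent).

Monthly rate r = 23.5%/12 = 1.95833% = 0.0195833.
Each month: B ← B·(1+r) − €350.00.
Month 1: interest €59.73; balance after payment €2,759.73.
Month 2: interest €54.04; balance after payment €2,463.77.
Month 3: interest €48.25; balance after payment €2,162.02.

€2,162.02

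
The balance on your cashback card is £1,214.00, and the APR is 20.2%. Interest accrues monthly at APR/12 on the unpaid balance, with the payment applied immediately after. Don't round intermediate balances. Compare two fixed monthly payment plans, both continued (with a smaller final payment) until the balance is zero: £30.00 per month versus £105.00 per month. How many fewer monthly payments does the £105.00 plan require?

56 fewer payments

Monthly rate r = 20.2%/12 = 1.68333% = 0.0168333.
At £30.00/mo: n = ⌈−ln(1 − rB₀/P)/ln(1+r)⌉ = 69 payments (last £14.47); total interest = total paid − £1,214.00 = £840.47.
At £105.00/mo: 13 payments (last £101.48); total interest £147.48.
Payments saved = 69 − 13 = 56.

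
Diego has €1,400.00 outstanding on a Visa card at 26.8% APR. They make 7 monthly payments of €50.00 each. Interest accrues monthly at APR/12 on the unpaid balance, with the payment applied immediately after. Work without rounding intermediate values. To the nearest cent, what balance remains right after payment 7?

Monthly rate r = 26.8%/12 = 2.23333% = 0.0223333.
Each month: B ← B·(1+r) − €50.00.
Month 1: interest €31.27; balance after payment €1,381.27.
Month 2: interest €30.85; balance after payment €1,362.11.
Month 3: interest €30.42; balance after payment €1,342.54.
Month 4: interest €29.98; balance after payment €1,322.52.
Month 5: interest €29.54; balance after payment €1,302.06.
Month 6: interest €29.08; balance after payment €1,281.13.
Month 7: interest €28.61; balance after payment €1,259.75.

€1,259.75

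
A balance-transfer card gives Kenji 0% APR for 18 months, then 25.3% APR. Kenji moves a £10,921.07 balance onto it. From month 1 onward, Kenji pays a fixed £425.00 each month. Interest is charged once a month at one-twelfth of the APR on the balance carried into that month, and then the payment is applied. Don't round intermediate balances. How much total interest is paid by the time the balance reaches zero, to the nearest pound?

£337

Promo months 1–18 at r₀ = 0%/12 = 0; months 19+ at r₁ = 25.3%/12 = 0.0210833.
After month 18 (no interest yet): B = £10,921.07 − 18·£425.00 = £3,271.07.
Then at r₁ with £425.00/mo: n₂ = −ln(1 − r₁·B/P)/ln(1+r₁) ≈ 8.49 → 9 more payments.
Total paid = 26·£425.00 + £207.80 = £11,257.80; interest = £11,257.80 − £10,921.07 = £336.73.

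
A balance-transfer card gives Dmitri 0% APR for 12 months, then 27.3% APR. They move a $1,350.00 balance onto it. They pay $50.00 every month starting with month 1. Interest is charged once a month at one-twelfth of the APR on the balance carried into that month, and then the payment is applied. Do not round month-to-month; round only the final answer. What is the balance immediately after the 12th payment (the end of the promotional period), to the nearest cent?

$750.00

Promo months 1–12 at r₀ = 0%/12 = 0; months 13+ at r₁ = 27.3%/12 = 0.02275.
After month 12 (no interest yet): B = $1,350.00 − 12·$50.00 = $750.00.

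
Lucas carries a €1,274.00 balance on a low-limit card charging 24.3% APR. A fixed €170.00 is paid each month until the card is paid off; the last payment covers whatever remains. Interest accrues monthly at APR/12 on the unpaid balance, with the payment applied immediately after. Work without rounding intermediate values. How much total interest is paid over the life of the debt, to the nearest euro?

Monthly rate r = 24.3%/12 = 2.025% = 0.02025.
Payoff takes n = ⌈−ln(1 − rB₀/P)/ln(1+r)⌉ = ⌈8.210⌉ = 9 payments; the last is €35.94.
Total paid = 8·€170.00 + €35.94 = €1,395.94.
Total interest = total paid − principal = €1,395.94 − €1,274.00 = €121.94.

€122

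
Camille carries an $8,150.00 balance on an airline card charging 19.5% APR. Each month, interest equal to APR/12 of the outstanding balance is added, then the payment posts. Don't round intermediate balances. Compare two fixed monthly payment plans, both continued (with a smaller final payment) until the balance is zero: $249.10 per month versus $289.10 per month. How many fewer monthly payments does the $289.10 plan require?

Monthly rate r = 19.5%/12 = 1.625% = 0.01625.
At $249.10/mo: n = ⌈−ln(1 − rB₀/P)/ln(1+r)⌉ = 48 payments (last $14.92); total interest = total paid − $8,150.00 = $3,572.62.
At $289.10/mo: 39 payments (last $2.57); total interest $2,838.37.
Payments saved = 48 − 39 = 9.

9 fewer payments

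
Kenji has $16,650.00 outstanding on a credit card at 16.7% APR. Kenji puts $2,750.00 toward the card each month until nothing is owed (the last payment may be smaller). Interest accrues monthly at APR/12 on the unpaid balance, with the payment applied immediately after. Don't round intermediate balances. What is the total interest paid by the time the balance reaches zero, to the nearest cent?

Monthly rate r = 16.7%/12 = 1.39167% = 0.0139167.
Payoff takes n = ⌈−ln(1 − rB₀/P)/ln(1+r)⌉ = ⌈6.369⌉ = 7 payments; the last is $1,018.71.
Total paid = 6·$2,750.00 + $1,018.71 = $17,518.71.
Total interest = total paid − principal = $17,518.71 − $16,650.00 = $868.71.

$868.71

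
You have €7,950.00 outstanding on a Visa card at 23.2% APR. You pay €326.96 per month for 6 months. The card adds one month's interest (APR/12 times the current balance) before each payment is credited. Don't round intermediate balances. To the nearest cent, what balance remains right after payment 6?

€6,858.88

Monthly rate r = 23.2%/12 = 1.93333% = 0.0193333.
Each month: B ← B·(1+r) − €326.96.
Month 1: interest €153.70; balance after payment €7,776.74.
Month 2: interest €150.35; balance after payment €7,600.13.
Month 3: interest €146.94; balance after payment €7,420.11.
Month 4: interest €143.46; balance after payment €7,236.60.
Month 5: interest €139.91; balance after payment €7,049.55.
Month 6: interest €136.29; balance after payment €6,858.88.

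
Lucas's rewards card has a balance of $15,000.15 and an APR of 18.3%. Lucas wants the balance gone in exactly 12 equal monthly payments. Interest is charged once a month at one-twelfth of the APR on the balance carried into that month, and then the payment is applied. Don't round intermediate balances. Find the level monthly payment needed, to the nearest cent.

Monthly rate r = 18.3%/12 = 1.525% = 0.01525.
Level-payment amortization: P = B₀·r / (1 − (1+r)^(−n)) = 15000.15·0.01525 / (1 − 1.01525^(−12)).
Denominator 1 − (1+r)^(−12) = 0.166080706.
P = 228.752 / 0.166080706 ≈ 1377.36.

$1,377.36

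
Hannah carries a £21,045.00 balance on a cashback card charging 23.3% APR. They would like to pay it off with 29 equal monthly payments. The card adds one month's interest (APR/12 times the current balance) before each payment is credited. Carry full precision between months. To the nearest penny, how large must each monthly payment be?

£955.92

Monthly rate r = 23.3%/12 = 1.94167% = 0.0194167.
Level-payment amortization: P = B₀·r / (1 − (1+r)^(−n)) = 21045.00·0.0194167 / (1 − 1.01942^(−29)).
Denominator 1 − (1+r)^(−29) = 0.427467903.
P = 408.624 / 0.427467903 ≈ 955.92.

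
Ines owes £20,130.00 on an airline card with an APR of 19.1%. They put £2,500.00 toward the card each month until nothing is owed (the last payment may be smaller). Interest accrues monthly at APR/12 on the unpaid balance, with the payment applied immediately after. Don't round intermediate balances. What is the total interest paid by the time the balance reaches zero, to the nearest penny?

£1,587.20

Monthly rate r = 19.1%/12 = 1.59167% = 0.0159167.
Payoff takes n = ⌈−ln(1 − rB₀/P)/ln(1+r)⌉ = ⌈8.685⌉ = 9 payments; the last is £1,717.20.
Total paid = 8·£2,500.00 + £1,717.20 = £21,717.20.
Total interest = total paid − principal = £21,717.20 − £20,130.00 = £1,587.20.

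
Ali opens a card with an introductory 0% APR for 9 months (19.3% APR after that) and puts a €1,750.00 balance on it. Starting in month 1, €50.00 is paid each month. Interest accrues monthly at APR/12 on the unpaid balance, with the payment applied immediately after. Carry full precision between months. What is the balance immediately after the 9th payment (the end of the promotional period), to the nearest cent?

Promo months 1–9 at r₀ = 0%/12 = 0; months 10+ at r₁ = 19.3%/12 = 0.0160833.
After month 9 (no interest yet): B = €1,750.00 − 9·€50.00 = €1,300.00.

€1,300.00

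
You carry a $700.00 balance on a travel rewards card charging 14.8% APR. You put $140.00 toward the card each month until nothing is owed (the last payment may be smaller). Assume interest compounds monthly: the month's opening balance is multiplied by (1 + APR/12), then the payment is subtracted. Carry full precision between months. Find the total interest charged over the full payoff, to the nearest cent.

Monthly rate r = 14.8%/12 = 1.23333% = 0.0123333.
Payoff takes n = ⌈−ln(1 − rB₀/P)/ln(1+r)⌉ = ⌈5.193⌉ = 6 payments; the last is $27.09.
Total paid = 5·$140.00 + $27.09 = $727.09.
Total interest = total paid − principal = $727.09 − $700.00 = $27.09.

$27.09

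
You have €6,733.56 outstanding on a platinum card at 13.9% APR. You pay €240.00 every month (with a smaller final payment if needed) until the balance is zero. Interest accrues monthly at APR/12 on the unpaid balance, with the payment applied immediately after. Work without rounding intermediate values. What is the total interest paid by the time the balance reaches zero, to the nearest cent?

Monthly rate r = 13.9%/12 = 1.15833% = 0.0115833.
Payoff takes n = ⌈−ln(1 − rB₀/P)/ln(1+r)⌉ = ⌈34.126⌉ = 35 payments; the last is €30.47.
Total paid = 34·€240.00 + €30.47 = €8,190.47.
Total interest = total paid − principal = €8,190.47 − €6,733.56 = €1,456.91.

€1,456.91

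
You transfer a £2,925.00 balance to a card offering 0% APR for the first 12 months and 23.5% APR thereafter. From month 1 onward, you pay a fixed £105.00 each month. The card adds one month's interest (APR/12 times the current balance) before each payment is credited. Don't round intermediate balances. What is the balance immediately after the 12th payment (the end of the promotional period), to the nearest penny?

£1,665.00

Promo months 1–12 at r₀ = 0%/12 = 0; months 13+ at r₁ = 23.5%/12 = 0.0195833.
After month 12 (no interest yet): B = £2,925.00 − 12·£105.00 = £1,665.00.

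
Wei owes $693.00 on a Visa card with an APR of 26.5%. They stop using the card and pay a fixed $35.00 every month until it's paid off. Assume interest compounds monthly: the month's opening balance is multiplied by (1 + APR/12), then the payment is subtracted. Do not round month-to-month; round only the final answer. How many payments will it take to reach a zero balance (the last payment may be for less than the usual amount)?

27 months

Monthly rate r = 26.5%/12 = 2.20833% = 0.0220833.
Recurrence: B ← B·(1+r) − $35.00.
Month 1: interest $15.30; balance after payment $673.30.
Month 2: interest $14.87; balance after payment $653.17.
Closed form: n = −ln(1 − rB₀/P)/ln(1+r) = −ln(0.56275)/ln(1.02208) ≈ 26.321, so the balance reaches zero during payment 27.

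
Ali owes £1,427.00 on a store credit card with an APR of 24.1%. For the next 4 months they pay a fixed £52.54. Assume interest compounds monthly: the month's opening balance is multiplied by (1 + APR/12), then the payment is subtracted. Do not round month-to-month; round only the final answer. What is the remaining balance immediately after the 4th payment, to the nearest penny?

£1,328.56

Monthly rate r = 24.1%/12 = 2.00833% = 0.0200833.
Each month: B ← B·(1+r) − £52.54.
Month 1: interest £28.66; balance after payment £1,403.12.
Month 2: interest £28.18; balance after payment £1,378.76.
Month 3: interest £27.69; balance after payment £1,353.91.
Month 4: interest £27.19; balance after payment £1,328.56.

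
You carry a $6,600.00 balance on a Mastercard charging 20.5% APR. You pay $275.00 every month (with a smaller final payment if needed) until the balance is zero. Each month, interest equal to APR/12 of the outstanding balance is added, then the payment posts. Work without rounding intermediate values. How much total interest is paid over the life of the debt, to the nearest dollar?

$1,966

Monthly rate r = 20.5%/12 = 1.70833% = 0.0170833.
Payoff takes n = ⌈−ln(1 − rB₀/P)/ln(1+r)⌉ = ⌈31.149⌉ = 32 payments; the last is $41.24.
Total paid = 31·$275.00 + $41.24 = $8,566.24.
Total interest = total paid − principal = $8,566.24 − $6,600.00 = $1,966.24.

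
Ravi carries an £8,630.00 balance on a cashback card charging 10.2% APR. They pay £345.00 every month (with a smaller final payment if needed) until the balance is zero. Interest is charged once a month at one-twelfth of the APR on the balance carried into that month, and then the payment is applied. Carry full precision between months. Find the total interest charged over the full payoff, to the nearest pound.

£1,114

Monthly rate r = 10.2%/12 = 0.85% = 0.0085.
Payoff takes n = ⌈−ln(1 − rB₀/P)/ln(1+r)⌉ = ⌈28.243⌉ = 29 payments; the last is £84.00.
Total paid = 28·£345.00 + £84.00 = £9,744.00.
Total interest = total paid − principal = £9,744.00 − £8,630.00 = £1,114.00.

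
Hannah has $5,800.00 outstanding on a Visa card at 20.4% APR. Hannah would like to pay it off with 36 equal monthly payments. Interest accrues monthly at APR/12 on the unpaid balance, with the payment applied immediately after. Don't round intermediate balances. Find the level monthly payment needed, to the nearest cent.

Monthly rate r = 20.4%/12 = 1.7% = 0.017.
Level-payment amortization: P = B₀·r / (1 − (1+r)^(−n)) = 5800.00·0.017 / (1 − 1.017^(−36)).
Denominator 1 − (1+r)^(−36) = 0.454938264.
P = 98.6 / 0.454938264 ≈ 216.73.

$216.73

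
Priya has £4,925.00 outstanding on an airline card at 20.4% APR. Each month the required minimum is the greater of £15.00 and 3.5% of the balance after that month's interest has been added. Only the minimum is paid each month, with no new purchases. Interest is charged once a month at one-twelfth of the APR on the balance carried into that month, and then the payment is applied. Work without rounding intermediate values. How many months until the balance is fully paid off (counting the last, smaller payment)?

170 months

Monthly rate r = 20.4%/12 = 1.7% = 0.017.
While 3.5% of the post-interest balance exceeds £15.00, each month B ← (B·(1+r))·(1 − 0.035), i.e. B shrinks by the factor (1+r)·0.965 = 0.9814.
This holds for months 1–131. Entering month 132 the balance is £421.24; 3.5% of the post-interest balance is now below £15.00, so the flat £15.00 minimum applies from here.
From month 132 a fixed £15.00 at rate r clears £421.24 in 39 more payments. Total: 131 + 39 = 170 months.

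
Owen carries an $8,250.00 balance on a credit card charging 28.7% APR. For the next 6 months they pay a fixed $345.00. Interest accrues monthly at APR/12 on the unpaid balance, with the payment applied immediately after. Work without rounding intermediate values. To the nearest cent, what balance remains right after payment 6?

$7,309.17

Monthly rate r = 28.7%/12 = 2.39167% = 0.0239167.
Each month: B ← B·(1+r) − $345.00.
Month 1: interest $197.31; balance after payment $8,102.31.
Month 2: interest $193.78; balance after payment $7,951.09.
Month 3: interest $190.16; balance after payment $7,796.26.
Month 4: interest $186.46; balance after payment $7,637.72.
Month 5: interest $182.67; balance after payment $7,475.39.
Month 6: interest $178.79; balance after payment $7,309.17.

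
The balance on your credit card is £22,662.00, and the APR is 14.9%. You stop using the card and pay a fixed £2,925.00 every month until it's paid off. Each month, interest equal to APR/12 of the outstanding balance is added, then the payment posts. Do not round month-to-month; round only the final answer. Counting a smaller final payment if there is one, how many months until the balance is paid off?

9 payments

Monthly rate r = 14.9%/12 = 1.24167% = 0.0124167.
Recurrence: B ← B·(1+r) − £2,925.00.
Month 1: interest £281.39; balance after payment £20,018.39.
Month 2: interest £248.56; balance after payment £17,341.95.
Closed form: n = −ln(1 − rB₀/P)/ln(1+r) = −ln(0.9038)/ln(1.01242) ≈ 8.197, so the balance reaches zero during payment 9.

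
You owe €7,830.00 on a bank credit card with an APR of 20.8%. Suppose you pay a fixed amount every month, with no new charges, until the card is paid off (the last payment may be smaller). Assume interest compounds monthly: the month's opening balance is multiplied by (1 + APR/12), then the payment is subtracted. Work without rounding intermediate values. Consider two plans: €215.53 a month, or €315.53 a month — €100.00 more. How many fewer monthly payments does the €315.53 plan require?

Monthly rate r = 20.8%/12 = 1.73333% = 0.0173333.
At €215.53/mo: n = ⌈−ln(1 − rB₀/P)/ln(1+r)⌉ = 58 payments (last €174.82); total interest = total paid − €7,830.00 = €4,630.03.
At €315.53/mo: 33 payments (last €228.93); total interest €2,495.89.
Payments saved = 58 − 33 = 25.

25 fewer payments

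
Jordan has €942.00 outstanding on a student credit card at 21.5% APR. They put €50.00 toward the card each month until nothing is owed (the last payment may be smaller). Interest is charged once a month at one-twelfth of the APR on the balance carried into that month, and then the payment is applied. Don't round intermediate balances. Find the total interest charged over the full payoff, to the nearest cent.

Monthly rate r = 21.5%/12 = 1.79167% = 0.0179167.
Payoff takes n = ⌈−ln(1 − rB₀/P)/ln(1+r)⌉ = ⌈23.190⌉ = 24 payments; the last is €9.57.
Total paid = 23·€50.00 + €9.57 = €1,159.57.
Total interest = total paid − principal = €1,159.57 − €942.00 = €217.57.

€217.57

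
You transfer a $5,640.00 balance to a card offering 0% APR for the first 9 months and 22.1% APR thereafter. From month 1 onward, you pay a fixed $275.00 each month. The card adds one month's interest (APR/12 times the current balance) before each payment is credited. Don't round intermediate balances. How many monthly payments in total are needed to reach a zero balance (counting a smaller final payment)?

23 payments

Promo months 1–9 at r₀ = 0%/12 = 0; months 10+ at r₁ = 22.1%/12 = 0.0184167.
After month 9 (no interest yet): B = $5,640.00 − 9·$275.00 = $3,165.00.
Then at r₁ with $275.00/mo: n₂ = −ln(1 − r₁·B/P)/ln(1+r₁) ≈ 13.05 → 14 more payments.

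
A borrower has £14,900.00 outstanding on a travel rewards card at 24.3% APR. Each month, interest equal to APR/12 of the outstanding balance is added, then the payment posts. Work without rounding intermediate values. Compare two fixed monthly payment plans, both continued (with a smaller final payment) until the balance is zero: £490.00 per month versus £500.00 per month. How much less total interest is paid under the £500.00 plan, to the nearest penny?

Monthly rate r = 24.3%/12 = 2.025% = 0.02025.
At £490.00/mo: n = ⌈−ln(1 − rB₀/P)/ln(1+r)⌉ = 48 payments (last £349.55); total interest = total paid − £14,900.00 = £8,479.55.
At £500.00/mo: 47 payments (last £69.41); total interest £8,169.41.
Interest saved = £8,479.55 − £8,169.41 = £310.14.

£310.14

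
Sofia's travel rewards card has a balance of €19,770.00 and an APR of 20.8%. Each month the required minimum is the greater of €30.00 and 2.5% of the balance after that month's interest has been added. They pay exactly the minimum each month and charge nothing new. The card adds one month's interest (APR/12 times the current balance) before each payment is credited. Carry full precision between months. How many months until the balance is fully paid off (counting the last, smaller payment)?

Monthly rate r = 20.8%/12 = 1.73333% = 0.0173333.
While 2.5% of the post-interest balance exceeds €30.00, each month B ← (B·(1+r))·(1 − 0.025), i.e. B shrinks by the factor (1+r)·0.975 = 0.9919.
This holds for months 1–347. Entering month 348 the balance is €1,175.88; 2.5% of the post-interest balance is now below €30.00, so the flat €30.00 minimum applies from here.
From month 348 a fixed €30.00 at rate r clears €1,175.88 in 67 more payments. Total: 347 + 67 = 414 months.

414 months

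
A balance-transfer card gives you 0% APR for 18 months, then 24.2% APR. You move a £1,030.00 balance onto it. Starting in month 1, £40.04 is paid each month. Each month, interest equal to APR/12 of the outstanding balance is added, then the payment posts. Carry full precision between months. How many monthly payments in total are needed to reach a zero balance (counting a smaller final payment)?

27 months

Promo months 1–18 at r₀ = 0%/12 = 0; months 19+ at r₁ = 24.2%/12 = 0.0201667.
After month 18 (no interest yet): B = £1,030.00 − 18·£40.04 = £309.28.
Then at r₁ with £40.04/mo: n₂ = −ln(1 − r₁·B/P)/ln(1+r₁) ≈ 8.48 → 9 more payments.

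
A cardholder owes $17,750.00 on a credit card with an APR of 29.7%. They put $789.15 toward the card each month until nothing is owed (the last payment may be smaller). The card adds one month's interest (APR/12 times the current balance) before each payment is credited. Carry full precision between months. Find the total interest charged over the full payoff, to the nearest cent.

Monthly rate r = 29.7%/12 = 2.475% = 0.02475.
Payoff takes n = ⌈−ln(1 − rB₀/P)/ln(1+r)⌉ = ⌈33.273⌉ = 34 payments; the last is $217.57.
Total paid = 33·$789.15 + $217.57 = $26,259.52.
Total interest = total paid − principal = $26,259.52 − $17,750.00 = $8,509.52.

$8,509.52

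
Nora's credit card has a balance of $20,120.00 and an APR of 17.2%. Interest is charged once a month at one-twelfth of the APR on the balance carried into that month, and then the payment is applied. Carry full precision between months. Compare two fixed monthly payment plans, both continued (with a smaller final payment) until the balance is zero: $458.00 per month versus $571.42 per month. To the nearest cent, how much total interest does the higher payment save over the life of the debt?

Monthly rate r = 17.2%/12 = 1.43333% = 0.0143333.
At $458.00/mo: n = ⌈−ln(1 − rB₀/P)/ln(1+r)⌉ = 70 payments (last $366.39); total interest = total paid − $20,120.00 = $11,848.39.
At $571.42/mo: 50 payments (last $210.23); total interest $8,089.81.
Interest saved = $11,848.39 − $8,089.81 = $3,758.58.

$3,758.58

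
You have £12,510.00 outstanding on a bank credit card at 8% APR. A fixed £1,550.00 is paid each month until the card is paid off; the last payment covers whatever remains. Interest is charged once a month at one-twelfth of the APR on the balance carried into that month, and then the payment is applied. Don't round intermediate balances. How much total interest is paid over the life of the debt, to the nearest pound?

Monthly rate r = 8%/12 = 0.666667% = 0.00666667.
Payoff takes n = ⌈−ln(1 − rB₀/P)/ln(1+r)⌉ = ⌈8.324⌉ = 9 payments; the last is £503.09.
Total paid = 8·£1,550.00 + £503.09 = £12,903.09.
Total interest = total paid − principal = £12,903.09 − £12,510.00 = £393.09.

£393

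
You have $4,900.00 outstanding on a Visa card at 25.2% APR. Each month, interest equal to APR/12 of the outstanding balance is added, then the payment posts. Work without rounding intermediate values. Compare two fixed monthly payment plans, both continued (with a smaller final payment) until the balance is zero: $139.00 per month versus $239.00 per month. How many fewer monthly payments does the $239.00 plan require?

Monthly rate r = 25.2%/12 = 2.1% = 0.021.
At $139.00/mo: n = ⌈−ln(1 − rB₀/P)/ln(1+r)⌉ = 65 payments (last $121.21); total interest = total paid − $4,900.00 = $4,117.21.
At $239.00/mo: 28 payments (last $22.58); total interest $1,575.58.
Payments saved = 65 − 28 = 37.

37 fewer payments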